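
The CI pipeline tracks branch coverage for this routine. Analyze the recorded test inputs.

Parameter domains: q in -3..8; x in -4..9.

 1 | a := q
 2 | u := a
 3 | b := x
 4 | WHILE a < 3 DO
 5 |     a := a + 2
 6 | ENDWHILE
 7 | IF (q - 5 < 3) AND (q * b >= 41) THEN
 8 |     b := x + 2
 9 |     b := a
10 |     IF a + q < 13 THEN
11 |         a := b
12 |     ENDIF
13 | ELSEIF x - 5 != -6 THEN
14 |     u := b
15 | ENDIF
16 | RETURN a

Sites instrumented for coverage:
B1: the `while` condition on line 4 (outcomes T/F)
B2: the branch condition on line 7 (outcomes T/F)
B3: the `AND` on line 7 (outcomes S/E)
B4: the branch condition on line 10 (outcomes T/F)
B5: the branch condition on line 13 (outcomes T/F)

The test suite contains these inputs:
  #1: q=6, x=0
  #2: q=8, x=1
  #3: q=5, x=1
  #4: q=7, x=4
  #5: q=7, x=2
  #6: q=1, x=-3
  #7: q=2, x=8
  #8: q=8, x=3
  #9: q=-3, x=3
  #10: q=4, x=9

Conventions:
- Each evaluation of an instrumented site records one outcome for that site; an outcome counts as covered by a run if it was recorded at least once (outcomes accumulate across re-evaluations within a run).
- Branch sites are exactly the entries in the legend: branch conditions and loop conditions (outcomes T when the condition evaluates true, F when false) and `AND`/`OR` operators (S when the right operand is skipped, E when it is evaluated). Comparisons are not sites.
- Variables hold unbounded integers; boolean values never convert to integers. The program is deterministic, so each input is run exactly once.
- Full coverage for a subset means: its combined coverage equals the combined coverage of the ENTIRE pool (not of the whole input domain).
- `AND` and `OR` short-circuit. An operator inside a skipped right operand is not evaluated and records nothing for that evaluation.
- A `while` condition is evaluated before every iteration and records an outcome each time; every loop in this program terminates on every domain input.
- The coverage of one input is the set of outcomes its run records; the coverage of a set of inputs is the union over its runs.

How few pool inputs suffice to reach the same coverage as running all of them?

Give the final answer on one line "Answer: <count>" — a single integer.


run #1 (q=6, x=0) records B1=F, B2=F, B3=E, B5=T
run #2 (q=8, x=1) records B1=F, B2=F, B3=S, B5=T
run #3 (q=5, x=1) records B1=F, B2=F, B3=E, B5=T
run #4 (q=7, x=4) records B1=F, B2=F, B3=E, B5=T
run #5 (q=7, x=2) records B1=F, B2=F, B3=E, B5=T
run #6 (q=1, x=-3) records B1=T, B1=F, B2=F, B3=E, B5=T
run #7 (q=2, x=8) records B1=T, B1=F, B2=F, B3=E, B5=T
run #8 (q=8, x=3) records B1=F, B2=F, B3=S, B5=T
run #9 (q=-3, x=3) records B1=T, B1=F, B2=F, B3=E, B5=T
run #10 (q=4, x=9) records B1=F, B2=F, B3=E, B5=T
pool-wide coverage (6 outcomes): B1=T, B1=F, B2=F, B3=S, B3=E, B5=T
every size-1 subset falls short of the 6 outcomes (best: 5/6)
at size 2, {2, 6} reaches all 6 outcomes; every lexicographically earlier size-2 subset fails
Answer: 2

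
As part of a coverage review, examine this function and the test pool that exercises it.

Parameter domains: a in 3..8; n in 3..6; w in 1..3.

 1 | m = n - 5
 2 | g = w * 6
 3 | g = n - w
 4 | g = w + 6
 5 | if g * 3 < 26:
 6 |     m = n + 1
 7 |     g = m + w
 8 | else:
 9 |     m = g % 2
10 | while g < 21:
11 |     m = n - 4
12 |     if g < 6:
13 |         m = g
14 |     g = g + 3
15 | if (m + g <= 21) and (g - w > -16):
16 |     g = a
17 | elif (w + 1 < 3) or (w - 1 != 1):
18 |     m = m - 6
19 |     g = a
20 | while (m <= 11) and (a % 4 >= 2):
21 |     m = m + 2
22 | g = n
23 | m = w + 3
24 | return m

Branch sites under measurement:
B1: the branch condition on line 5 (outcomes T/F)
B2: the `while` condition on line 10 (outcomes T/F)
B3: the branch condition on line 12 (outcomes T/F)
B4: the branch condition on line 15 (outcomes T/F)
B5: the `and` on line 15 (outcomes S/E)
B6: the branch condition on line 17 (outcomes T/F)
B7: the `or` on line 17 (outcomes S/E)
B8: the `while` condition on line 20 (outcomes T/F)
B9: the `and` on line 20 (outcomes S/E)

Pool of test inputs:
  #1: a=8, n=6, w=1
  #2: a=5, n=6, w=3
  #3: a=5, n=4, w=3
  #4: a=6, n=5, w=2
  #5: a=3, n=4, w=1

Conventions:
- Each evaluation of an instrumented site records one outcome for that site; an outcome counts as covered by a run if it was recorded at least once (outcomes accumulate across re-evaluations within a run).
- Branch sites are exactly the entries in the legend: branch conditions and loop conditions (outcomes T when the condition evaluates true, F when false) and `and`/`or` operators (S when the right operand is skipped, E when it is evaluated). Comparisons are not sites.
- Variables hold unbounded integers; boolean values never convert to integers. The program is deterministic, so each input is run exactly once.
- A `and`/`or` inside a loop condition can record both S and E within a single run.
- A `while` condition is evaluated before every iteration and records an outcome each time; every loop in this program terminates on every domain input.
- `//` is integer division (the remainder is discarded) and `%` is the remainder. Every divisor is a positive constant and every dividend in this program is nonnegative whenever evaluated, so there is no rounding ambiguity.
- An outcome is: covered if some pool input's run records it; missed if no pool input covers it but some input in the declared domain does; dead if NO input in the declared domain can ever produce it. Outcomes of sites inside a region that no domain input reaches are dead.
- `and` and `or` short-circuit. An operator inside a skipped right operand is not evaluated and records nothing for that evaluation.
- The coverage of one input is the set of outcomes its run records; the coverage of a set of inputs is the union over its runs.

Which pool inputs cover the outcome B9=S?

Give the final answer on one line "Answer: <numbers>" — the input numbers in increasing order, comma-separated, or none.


input #1 (a=8, n=6, w=1): never hits B9=S
input #2 (a=5, n=6, w=3): never hits B9=S
input #3 (a=5, n=4, w=3): never hits B9=S
input #4 (a=6, n=5, w=2): hits B9=S
input #5 (a=3, n=4, w=1): hits B9=S
Answer: 4, 5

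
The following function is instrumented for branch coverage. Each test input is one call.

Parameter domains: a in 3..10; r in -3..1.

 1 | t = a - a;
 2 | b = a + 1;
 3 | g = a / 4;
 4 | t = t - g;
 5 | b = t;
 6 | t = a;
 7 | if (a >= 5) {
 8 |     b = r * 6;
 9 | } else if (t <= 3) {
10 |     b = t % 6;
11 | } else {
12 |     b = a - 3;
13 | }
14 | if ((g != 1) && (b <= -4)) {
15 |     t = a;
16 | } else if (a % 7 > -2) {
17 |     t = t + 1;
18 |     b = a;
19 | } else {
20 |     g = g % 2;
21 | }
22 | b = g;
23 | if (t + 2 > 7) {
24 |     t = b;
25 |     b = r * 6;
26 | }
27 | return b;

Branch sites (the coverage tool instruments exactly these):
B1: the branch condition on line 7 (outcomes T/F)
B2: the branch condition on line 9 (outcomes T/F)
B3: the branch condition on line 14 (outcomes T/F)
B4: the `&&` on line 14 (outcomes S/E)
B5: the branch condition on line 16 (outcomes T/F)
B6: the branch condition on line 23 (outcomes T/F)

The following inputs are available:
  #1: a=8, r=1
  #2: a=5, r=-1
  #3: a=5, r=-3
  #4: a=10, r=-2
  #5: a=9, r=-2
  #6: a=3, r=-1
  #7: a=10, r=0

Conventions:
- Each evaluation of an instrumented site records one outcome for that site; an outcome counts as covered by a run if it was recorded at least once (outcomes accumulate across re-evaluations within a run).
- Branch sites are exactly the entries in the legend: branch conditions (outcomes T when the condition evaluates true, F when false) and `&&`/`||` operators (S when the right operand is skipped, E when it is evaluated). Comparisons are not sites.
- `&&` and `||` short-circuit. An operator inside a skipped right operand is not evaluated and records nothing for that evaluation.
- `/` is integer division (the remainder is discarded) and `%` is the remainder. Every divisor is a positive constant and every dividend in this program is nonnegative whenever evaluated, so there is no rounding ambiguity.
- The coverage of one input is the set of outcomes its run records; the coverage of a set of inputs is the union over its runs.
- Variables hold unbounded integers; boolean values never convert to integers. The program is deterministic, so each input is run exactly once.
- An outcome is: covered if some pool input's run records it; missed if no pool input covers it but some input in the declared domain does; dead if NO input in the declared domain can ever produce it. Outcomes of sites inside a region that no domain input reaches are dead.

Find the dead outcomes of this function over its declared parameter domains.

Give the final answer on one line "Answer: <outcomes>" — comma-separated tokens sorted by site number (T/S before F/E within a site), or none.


exhaustive pass over the 40-input domain:
  B5=F: zero occurrences over every domain input -> dead
  reachable outcomes have witnesses, e.g. B1=T (e.g. a=5, r=-3), B1=F (e.g. a=3, r=-3), B2=T (e.g. a=3, r=-3), B2=F (e.g. a=4, r=-3)
Answer: B5=F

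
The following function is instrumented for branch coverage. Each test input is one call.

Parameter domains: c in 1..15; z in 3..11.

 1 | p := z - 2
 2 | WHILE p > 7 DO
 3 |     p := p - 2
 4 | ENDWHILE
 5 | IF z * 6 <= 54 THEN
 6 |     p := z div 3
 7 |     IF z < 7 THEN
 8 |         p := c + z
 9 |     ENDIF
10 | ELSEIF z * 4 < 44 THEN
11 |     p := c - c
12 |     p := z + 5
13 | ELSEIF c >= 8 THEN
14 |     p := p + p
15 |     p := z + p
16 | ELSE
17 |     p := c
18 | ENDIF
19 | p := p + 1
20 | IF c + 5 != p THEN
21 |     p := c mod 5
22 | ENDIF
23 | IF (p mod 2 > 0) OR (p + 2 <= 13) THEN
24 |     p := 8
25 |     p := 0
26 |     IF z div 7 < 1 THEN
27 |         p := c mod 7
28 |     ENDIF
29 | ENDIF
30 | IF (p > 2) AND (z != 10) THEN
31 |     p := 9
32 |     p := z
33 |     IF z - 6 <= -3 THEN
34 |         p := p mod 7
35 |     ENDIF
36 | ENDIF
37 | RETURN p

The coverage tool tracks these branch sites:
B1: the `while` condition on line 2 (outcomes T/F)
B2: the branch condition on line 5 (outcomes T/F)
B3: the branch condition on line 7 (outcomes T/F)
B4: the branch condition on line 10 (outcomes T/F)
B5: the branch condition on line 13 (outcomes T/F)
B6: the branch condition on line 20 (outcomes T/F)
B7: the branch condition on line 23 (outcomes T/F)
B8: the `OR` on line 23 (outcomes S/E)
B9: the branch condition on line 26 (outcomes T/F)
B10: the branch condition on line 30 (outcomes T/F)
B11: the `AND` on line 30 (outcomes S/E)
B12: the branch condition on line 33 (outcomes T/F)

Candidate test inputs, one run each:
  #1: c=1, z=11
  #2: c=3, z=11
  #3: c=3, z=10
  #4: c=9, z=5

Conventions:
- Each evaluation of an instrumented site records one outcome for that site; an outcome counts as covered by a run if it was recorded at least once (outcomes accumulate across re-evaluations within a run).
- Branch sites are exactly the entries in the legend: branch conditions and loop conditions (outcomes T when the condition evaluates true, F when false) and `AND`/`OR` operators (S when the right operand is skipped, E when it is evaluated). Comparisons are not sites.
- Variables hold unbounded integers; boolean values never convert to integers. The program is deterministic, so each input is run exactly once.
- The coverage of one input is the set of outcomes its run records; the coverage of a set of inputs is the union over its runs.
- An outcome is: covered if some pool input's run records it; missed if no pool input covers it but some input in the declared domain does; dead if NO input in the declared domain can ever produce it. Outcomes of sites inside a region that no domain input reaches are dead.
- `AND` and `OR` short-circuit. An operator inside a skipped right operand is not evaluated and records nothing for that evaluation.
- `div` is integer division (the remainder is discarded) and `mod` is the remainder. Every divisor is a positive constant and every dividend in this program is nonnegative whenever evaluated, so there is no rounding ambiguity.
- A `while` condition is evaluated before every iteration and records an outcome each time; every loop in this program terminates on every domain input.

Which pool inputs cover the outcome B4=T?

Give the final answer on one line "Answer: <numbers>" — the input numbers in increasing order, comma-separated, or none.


input #1 (c=1, z=11): does not record B4=T
input #2 (c=3, z=11): does not record B4=T
input #3 (c=3, z=10): records B4=T
input #4 (c=9, z=5): does not record B4=T
Answer: 3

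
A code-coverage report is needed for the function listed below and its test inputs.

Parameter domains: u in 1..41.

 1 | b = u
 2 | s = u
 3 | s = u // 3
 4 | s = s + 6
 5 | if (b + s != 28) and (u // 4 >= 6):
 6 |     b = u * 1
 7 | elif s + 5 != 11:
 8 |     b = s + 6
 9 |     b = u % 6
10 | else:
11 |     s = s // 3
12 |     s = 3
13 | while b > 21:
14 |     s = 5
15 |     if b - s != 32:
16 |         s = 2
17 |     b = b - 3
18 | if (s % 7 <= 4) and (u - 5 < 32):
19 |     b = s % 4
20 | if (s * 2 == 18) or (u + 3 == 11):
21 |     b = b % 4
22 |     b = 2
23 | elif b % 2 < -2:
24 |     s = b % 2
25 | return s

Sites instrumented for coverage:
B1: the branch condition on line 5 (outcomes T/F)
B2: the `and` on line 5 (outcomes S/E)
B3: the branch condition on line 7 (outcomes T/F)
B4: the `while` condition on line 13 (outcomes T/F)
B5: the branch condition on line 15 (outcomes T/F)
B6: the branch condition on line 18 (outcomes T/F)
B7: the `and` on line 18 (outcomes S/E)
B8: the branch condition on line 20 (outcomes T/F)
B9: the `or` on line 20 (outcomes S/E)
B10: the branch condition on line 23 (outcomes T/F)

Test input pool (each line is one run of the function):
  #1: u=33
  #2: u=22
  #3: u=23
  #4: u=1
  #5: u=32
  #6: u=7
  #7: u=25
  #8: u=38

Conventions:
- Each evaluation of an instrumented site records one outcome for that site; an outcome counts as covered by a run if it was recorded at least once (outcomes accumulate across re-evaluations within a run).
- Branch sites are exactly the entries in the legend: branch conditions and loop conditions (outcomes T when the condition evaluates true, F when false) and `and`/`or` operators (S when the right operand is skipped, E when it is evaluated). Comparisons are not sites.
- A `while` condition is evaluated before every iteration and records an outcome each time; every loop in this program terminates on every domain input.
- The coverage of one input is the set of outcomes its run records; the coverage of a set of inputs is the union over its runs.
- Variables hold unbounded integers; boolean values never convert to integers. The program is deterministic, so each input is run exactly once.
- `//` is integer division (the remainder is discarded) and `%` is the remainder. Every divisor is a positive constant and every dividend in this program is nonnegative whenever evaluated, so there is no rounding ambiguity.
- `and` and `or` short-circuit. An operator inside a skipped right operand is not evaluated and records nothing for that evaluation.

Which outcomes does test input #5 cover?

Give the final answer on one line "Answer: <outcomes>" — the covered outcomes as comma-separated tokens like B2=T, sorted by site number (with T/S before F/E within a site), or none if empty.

Event log for input #5 (u=32):
  B2->E, B1->T, B4->T, B5->T, B4->T, B5->T, B4->T, B5->T, B4->T, B5->T
  B4->F, B7->E, B6->T, B9->E, B8->F, B10->F
collecting distinct outcomes: B1=T, B2=E, B4=T, B4=F, B5=T, B6=T, B7=E, B8=F, B9=E, B10=F

Answer: B1=T, B2=E, B4=T, B4=F, B5=T, B6=T, B7=E, B8=F, B9=E, B10=F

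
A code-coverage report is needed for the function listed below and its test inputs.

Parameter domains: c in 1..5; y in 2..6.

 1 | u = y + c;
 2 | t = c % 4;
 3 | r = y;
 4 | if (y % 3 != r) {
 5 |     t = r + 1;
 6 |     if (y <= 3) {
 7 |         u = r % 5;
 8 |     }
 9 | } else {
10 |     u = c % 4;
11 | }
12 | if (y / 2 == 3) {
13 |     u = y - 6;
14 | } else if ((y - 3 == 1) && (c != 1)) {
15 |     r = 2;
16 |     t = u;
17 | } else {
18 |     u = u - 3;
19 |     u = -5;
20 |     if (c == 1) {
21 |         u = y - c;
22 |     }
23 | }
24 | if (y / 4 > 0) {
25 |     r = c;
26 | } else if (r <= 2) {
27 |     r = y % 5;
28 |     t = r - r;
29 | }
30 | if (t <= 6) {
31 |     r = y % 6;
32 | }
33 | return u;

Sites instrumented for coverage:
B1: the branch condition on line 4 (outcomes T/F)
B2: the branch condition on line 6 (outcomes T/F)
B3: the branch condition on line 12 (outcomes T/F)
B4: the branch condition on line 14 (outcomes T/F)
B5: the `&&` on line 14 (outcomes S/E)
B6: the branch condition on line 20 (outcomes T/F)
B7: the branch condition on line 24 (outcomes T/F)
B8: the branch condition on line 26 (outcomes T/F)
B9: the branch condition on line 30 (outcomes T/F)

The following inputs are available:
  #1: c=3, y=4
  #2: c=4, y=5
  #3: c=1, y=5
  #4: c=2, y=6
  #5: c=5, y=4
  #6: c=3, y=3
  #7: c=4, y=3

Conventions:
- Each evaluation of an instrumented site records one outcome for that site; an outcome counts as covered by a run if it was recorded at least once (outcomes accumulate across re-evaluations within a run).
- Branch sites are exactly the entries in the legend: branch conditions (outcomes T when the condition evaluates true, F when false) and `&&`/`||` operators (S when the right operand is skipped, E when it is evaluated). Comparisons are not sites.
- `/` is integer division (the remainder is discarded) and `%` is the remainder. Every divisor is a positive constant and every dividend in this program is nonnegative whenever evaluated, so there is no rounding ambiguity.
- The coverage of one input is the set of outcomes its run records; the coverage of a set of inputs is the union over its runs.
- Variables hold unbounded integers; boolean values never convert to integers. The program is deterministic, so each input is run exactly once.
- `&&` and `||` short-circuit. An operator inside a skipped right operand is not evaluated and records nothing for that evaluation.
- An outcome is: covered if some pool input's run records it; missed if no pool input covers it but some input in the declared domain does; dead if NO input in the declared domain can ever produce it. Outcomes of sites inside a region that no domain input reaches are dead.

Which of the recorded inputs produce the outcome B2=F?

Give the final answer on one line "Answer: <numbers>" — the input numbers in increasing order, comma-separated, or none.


input #1 (c=3, y=4): produces B2=F
input #2 (c=4, y=5): produces B2=F
input #3 (c=1, y=5): produces B2=F
input #4 (c=2, y=6): produces B2=F
input #5 (c=5, y=4): produces B2=F
input #6 (c=3, y=3): does not produce B2=F
input #7 (c=4, y=3): does not produce B2=F
Answer: 1, 2, 3, 4, 5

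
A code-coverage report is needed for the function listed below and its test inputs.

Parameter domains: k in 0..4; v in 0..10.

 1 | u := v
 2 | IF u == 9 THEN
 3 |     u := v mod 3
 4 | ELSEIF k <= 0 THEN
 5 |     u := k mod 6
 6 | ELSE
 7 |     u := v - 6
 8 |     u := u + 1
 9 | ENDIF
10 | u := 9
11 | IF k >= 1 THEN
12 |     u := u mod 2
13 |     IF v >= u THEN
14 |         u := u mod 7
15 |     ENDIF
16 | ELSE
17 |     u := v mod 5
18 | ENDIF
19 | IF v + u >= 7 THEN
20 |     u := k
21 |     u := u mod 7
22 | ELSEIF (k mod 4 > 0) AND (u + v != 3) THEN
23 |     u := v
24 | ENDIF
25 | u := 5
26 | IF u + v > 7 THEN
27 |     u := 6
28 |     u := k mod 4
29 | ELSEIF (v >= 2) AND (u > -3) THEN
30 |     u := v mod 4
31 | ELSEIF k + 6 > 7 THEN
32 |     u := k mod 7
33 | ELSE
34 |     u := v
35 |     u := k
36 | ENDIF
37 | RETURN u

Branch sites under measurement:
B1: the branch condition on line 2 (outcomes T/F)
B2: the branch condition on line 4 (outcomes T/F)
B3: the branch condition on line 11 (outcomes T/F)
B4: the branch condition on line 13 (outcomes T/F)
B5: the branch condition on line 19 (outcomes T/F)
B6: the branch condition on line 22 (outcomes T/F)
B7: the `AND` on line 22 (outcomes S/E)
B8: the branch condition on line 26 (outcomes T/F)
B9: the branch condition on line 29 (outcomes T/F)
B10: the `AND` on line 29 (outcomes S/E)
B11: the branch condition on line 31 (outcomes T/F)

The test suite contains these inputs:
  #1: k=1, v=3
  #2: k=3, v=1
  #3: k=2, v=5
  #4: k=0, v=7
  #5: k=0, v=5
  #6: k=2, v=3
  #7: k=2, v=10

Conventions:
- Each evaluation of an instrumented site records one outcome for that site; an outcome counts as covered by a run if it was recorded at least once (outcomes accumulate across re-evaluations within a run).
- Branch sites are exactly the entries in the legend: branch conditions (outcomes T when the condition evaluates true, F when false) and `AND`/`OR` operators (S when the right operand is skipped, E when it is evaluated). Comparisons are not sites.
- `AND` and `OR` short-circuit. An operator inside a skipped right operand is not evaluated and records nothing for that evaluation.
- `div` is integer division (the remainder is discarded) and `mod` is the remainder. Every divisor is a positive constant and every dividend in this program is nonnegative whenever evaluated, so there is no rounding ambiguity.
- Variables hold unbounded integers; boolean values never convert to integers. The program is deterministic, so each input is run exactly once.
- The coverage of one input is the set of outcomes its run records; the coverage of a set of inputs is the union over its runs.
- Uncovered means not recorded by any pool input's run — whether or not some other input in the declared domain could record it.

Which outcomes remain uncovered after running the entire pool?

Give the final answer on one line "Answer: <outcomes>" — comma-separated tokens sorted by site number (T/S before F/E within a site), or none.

input #1 (k=1, v=3): events B1->F, B2->F, B3->T, B4->T, B5->F, B7->E, B6->T, B8->T; covers B1=F, B2=F, B3=T, B4=T, B5=F, B6=T, B7=E, B8=T
input #2 (k=3, v=1): events B1->F, B2->F, B3->T, B4->T, B5->F, B7->E, B6->T, B8->F, B10->S, B9->F, B11->T; covers B1=F, B2=F, B3=T, B4=T, B5=F, B6=T, B7=E, B8=F, B9=F, B10=S, B11=T
input #3 (k=2, v=5): events B1->F, B2->F, B3->T, B4->T, B5->F, B7->E, B6->T, B8->T; covers B1=F, B2=F, B3=T, B4=T, B5=F, B6=T, B7=E, B8=T
input #4 (k=0, v=7): events B1->F, B2->T, B3->F, B5->T, B8->T; covers B1=F, B2=T, B3=F, B5=T, B8=T
input #5 (k=0, v=5): events B1->F, B2->T, B3->F, B5->F, B7->S, B6->F, B8->T; covers B1=F, B2=T, B3=F, B5=F, B6=F, B7=S, B8=T
input #6 (k=2, v=3): events B1->F, B2->F, B3->T, B4->T, B5->F, B7->E, B6->T, B8->T; covers B1=F, B2=F, B3=T, B4=T, B5=F, B6=T, B7=E, B8=T
input #7 (k=2, v=10): events B1->F, B2->F, B3->T, B4->T, B5->T, B8->T; covers B1=F, B2=F, B3=T, B4=T, B5=T, B8=T
union over the pool: B1=F, B2=T, B2=F, B3=T, B3=F, B4=T, B5=T, B5=F, B6=T, B6=F, B7=S, B7=E, B8=T, B8=F, B9=F, B10=S, B11=T
uncovered (5 of 22): B1=T, B4=F, B9=T, B10=E, B11=F

Answer: B1=T, B4=F, B9=T, B10=E, B11=F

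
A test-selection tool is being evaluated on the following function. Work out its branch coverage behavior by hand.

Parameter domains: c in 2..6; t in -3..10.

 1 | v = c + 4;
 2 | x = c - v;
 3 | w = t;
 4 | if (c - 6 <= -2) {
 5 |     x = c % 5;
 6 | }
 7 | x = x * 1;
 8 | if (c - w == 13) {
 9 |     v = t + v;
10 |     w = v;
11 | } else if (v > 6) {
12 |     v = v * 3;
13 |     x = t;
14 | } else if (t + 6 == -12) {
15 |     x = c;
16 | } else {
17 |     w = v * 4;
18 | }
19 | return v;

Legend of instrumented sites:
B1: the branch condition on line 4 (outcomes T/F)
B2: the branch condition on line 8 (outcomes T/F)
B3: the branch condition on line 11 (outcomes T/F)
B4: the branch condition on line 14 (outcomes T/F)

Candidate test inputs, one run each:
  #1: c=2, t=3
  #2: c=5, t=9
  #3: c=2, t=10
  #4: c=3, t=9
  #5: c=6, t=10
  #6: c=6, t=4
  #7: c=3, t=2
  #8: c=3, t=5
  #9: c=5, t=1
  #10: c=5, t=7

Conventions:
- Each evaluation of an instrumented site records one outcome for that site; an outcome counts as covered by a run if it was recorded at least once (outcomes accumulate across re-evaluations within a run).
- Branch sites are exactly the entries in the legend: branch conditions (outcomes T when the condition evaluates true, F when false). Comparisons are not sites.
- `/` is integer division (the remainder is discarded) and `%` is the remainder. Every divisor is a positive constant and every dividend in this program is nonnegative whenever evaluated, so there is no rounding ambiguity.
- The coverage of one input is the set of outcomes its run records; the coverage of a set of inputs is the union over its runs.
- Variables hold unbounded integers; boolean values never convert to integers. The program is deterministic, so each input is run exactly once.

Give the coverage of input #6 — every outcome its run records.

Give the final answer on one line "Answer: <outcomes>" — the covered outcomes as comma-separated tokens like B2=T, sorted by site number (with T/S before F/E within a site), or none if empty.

Event log for input #6 (c=6, t=4):
  B1->F, B2->F, B3->T
deduplicating events, the covered set is: B1=F, B2=F, B3=T

Answer: B1=F, B2=F, B3=T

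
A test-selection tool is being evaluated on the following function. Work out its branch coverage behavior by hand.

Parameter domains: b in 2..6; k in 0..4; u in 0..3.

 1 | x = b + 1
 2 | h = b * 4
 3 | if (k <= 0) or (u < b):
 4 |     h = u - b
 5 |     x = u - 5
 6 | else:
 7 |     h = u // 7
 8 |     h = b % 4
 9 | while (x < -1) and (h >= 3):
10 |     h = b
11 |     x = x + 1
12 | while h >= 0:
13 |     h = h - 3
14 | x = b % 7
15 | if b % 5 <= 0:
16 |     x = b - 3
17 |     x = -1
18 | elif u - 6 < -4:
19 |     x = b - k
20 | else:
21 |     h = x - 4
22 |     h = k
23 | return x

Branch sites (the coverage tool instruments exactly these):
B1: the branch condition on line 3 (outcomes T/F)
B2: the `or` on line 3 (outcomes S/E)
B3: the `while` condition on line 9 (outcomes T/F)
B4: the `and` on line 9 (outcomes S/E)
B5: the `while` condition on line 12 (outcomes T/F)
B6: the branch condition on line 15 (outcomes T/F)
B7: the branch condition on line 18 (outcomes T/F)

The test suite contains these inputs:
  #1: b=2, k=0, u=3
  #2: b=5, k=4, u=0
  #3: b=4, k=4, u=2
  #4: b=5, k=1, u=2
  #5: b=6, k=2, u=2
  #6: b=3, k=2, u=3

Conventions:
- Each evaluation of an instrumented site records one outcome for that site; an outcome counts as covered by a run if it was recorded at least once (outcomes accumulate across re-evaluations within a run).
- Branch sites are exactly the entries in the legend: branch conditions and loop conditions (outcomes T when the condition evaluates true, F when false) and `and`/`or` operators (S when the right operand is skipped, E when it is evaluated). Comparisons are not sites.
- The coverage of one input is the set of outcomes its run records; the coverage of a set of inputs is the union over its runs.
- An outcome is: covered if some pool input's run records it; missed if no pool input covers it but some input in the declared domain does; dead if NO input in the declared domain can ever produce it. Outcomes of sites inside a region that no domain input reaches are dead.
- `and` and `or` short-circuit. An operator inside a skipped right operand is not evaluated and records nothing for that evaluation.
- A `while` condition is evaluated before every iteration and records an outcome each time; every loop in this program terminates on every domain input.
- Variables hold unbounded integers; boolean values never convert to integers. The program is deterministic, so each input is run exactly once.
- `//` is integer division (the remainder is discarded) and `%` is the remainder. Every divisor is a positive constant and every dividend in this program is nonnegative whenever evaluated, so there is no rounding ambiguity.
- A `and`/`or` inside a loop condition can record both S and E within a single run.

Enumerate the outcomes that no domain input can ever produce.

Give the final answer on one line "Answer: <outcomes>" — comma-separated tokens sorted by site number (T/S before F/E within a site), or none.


exhaustive pass over the 100-input domain:
  B3=T: zero occurrences over every domain input -> dead
  reachable outcomes have witnesses, e.g. B1=T (e.g. b=2, k=0, u=0), B1=F (e.g. b=2, k=1, u=2), B2=S (e.g. b=2, k=0, u=0), B2=E (e.g. b=2, k=1, u=0)
Answer: B3=T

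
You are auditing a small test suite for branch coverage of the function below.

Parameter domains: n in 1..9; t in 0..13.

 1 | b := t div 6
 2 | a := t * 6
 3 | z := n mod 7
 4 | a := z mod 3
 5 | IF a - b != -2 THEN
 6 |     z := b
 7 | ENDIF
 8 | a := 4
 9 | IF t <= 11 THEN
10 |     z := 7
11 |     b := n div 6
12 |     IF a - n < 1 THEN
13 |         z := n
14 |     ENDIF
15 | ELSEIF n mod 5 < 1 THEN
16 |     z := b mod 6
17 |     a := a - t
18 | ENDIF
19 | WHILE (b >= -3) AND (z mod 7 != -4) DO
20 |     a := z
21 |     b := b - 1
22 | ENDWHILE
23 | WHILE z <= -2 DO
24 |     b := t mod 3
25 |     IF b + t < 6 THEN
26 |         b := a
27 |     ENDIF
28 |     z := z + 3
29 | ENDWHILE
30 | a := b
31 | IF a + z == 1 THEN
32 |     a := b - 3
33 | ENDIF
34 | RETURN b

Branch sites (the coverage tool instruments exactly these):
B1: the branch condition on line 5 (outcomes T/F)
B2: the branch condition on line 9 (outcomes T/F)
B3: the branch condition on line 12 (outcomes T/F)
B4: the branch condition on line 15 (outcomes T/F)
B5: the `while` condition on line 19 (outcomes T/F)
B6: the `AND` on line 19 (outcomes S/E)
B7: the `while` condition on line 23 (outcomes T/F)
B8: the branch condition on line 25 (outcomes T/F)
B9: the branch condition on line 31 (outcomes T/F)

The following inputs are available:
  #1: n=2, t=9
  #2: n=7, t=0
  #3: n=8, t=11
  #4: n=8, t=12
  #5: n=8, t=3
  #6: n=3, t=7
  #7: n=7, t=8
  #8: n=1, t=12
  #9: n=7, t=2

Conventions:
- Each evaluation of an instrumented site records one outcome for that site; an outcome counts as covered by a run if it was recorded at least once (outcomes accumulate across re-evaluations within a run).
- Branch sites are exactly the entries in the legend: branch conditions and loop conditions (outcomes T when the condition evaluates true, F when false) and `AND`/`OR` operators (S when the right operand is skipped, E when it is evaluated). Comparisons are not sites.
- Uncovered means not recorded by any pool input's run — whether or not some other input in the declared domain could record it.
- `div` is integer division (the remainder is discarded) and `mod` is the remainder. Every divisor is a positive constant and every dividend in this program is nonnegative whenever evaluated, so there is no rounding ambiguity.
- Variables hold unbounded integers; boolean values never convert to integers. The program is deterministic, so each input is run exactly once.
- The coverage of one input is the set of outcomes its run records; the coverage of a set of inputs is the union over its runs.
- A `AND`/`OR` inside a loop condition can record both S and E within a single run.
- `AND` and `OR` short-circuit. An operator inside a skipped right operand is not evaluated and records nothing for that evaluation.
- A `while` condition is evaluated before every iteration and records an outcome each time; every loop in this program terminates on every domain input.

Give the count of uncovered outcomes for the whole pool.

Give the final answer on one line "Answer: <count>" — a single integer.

#1 (n=2, t=9) -> covered: B1=T, B2=T, B3=F, B5=T, B5=F, B6=S, B6=E, B7=F, B9=F
#2 (n=7, t=0) -> covered: B1=T, B2=T, B3=T, B5=T, B5=F, B6=S, B6=E, B7=F, B9=F
#3 (n=8, t=11) -> covered: B1=T, B2=T, B3=T, B5=T, B5=F, B6=S, B6=E, B7=F, B9=F
#4 (n=8, t=12) -> covered: B1=T, B2=F, B4=F, B5=T, B5=F, B6=S, B6=E, B7=F, B9=F
#5 (n=8, t=3) -> covered: B1=T, B2=T, B3=T, B5=T, B5=F, B6=S, B6=E, B7=F, B9=F
#6 (n=3, t=7) -> covered: B1=T, B2=T, B3=F, B5=T, B5=F, B6=S, B6=E, B7=F, B9=F
#7 (n=7, t=8) -> covered: B1=T, B2=T, B3=T, B5=T, B5=F, B6=S, B6=E, B7=F, B9=F
#8 (n=1, t=12) -> covered: B1=T, B2=F, B4=F, B5=T, B5=F, B6=S, B6=E, B7=F, B9=F
#9 (n=7, t=2) -> covered: B1=T, B2=T, B3=T, B5=T, B5=F, B6=S, B6=E, B7=F, B9=F
union over the pool: B1=T, B2=T, B2=F, B3=T, B3=F, B4=F, B5=T, B5=F, B6=S, B6=E, B7=F, B9=F
uncovered (6 of 18): B1=F, B4=T, B7=T, B8=T, B8=F, B9=T

Answer: 6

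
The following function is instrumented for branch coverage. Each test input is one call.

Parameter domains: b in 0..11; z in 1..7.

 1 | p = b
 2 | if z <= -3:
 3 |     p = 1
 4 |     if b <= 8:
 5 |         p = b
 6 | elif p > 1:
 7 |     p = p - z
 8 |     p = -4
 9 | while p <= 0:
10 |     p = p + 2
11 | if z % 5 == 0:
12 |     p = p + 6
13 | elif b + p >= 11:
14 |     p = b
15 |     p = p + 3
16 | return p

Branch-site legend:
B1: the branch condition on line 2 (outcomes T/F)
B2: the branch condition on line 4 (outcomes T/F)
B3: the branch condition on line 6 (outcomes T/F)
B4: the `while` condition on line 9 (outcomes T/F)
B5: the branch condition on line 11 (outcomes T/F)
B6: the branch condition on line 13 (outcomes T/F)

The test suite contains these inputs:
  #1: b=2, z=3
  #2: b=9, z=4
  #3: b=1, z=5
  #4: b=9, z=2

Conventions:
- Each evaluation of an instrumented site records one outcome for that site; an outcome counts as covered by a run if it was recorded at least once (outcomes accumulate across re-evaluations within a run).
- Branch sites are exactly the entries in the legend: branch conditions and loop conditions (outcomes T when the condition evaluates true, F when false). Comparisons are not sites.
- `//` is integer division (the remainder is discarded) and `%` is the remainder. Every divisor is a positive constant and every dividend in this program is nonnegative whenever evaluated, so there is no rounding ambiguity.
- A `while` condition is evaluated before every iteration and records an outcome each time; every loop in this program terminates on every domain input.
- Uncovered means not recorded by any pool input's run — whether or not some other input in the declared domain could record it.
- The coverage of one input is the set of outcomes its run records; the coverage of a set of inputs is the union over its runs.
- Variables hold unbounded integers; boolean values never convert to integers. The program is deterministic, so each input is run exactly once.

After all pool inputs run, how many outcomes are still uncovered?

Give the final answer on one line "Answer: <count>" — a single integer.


input #1, b=2, z=3: events B1->F, B3->T, B4->T, B4->T, B4->T, B4->F, B5->F, B6->F; outcomes B1=F, B3=T, B4=T, B4=F, B5=F, B6=F
input #2, b=9, z=4: events B1->F, B3->T, B4->T, B4->T, B4->T, B4->F, B5->F, B6->T; outcomes B1=F, B3=T, B4=T, B4=F, B5=F, B6=T
input #3, b=1, z=5: events B1->F, B3->F, B4->F, B5->T; outcomes B1=F, B3=F, B4=F, B5=T
input #4, b=9, z=2: events B1->F, B3->T, B4->T, B4->T, B4->T, B4->F, B5->F, B6->T; outcomes B1=F, B3=T, B4=T, B4=F, B5=F, B6=T
union over the pool: B1=F, B3=T, B3=F, B4=T, B4=F, B5=T, B5=F, B6=T, B6=F
uncovered (3 of 12): B1=T, B2=T, B2=F
Answer: 3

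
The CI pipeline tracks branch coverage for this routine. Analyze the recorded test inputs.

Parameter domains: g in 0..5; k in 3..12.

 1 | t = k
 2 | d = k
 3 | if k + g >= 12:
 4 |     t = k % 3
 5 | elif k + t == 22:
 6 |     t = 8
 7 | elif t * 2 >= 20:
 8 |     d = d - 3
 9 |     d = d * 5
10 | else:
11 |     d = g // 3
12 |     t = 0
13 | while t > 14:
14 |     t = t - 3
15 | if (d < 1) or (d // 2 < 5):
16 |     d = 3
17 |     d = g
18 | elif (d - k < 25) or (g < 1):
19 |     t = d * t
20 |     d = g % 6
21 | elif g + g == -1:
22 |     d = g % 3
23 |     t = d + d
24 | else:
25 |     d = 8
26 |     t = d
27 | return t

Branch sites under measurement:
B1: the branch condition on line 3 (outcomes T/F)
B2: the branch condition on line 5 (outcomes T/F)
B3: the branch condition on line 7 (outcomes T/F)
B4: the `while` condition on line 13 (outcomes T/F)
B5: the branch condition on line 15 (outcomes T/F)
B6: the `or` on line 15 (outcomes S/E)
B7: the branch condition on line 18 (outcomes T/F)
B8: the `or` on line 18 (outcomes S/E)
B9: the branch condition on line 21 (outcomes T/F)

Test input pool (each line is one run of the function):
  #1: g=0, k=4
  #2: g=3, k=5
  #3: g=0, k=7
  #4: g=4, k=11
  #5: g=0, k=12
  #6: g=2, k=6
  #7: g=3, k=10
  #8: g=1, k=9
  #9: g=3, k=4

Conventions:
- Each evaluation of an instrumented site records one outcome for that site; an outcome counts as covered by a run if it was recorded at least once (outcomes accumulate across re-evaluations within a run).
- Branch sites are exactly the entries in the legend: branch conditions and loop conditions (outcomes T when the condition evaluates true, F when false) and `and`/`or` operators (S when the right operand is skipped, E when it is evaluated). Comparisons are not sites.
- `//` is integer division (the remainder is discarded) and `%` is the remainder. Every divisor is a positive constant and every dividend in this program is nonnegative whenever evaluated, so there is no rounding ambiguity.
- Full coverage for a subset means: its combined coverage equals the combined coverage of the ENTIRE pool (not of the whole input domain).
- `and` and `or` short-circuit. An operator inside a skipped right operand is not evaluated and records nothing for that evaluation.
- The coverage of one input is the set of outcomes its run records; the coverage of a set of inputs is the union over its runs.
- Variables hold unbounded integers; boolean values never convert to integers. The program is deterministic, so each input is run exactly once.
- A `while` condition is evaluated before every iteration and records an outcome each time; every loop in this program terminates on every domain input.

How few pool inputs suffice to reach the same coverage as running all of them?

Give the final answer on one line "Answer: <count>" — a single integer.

#1 (g=0, k=4) -> B1->F, B2->F, B3->F, B4->F, B6->S, B5->T; covered: B1=F, B2=F, B3=F, B4=F, B5=T, B6=S
#2 (g=3, k=5) -> B1->F, B2->F, B3->F, B4->F, B6->E, B5->T; covered: B1=F, B2=F, B3=F, B4=F, B5=T, B6=E
#3 (g=0, k=7) -> B1->F, B2->F, B3->F, B4->F, B6->S, B5->T; covered: B1=F, B2=F, B3=F, B4=F, B5=T, B6=S
#4 (g=4, k=11) -> B1->T, B4->F, B6->E, B5->F, B8->S, B7->T; covered: B1=T, B4=F, B5=F, B6=E, B7=T, B8=S
#5 (g=0, k=12) -> B1->T, B4->F, B6->E, B5->F, B8->S, B7->T; covered: B1=T, B4=F, B5=F, B6=E, B7=T, B8=S
#6 (g=2, k=6) -> B1->F, B2->F, B3->F, B4->F, B6->S, B5->T; covered: B1=F, B2=F, B3=F, B4=F, B5=T, B6=S
#7 (g=3, k=10) -> B1->T, B4->F, B6->E, B5->F, B8->S, B7->T; covered: B1=T, B4=F, B5=F, B6=E, B7=T, B8=S
#8 (g=1, k=9) -> B1->F, B2->F, B3->F, B4->F, B6->S, B5->T; covered: B1=F, B2=F, B3=F, B4=F, B5=T, B6=S
#9 (g=3, k=4) -> B1->F, B2->F, B3->F, B4->F, B6->E, B5->T; covered: B1=F, B2=F, B3=F, B4=F, B5=T, B6=E
union over all inputs: B1=T, B1=F, B2=F, B3=F, B4=F, B5=T, B5=F, B6=S, B6=E, B7=T, B8=S (11 outcomes)
every size-1 subset falls short of the 11 outcomes (best: 6/11)
size 2: inputs {1, 4} cover all 11 outcomes, and no lexicographically smaller subset of this size does

Answer: 2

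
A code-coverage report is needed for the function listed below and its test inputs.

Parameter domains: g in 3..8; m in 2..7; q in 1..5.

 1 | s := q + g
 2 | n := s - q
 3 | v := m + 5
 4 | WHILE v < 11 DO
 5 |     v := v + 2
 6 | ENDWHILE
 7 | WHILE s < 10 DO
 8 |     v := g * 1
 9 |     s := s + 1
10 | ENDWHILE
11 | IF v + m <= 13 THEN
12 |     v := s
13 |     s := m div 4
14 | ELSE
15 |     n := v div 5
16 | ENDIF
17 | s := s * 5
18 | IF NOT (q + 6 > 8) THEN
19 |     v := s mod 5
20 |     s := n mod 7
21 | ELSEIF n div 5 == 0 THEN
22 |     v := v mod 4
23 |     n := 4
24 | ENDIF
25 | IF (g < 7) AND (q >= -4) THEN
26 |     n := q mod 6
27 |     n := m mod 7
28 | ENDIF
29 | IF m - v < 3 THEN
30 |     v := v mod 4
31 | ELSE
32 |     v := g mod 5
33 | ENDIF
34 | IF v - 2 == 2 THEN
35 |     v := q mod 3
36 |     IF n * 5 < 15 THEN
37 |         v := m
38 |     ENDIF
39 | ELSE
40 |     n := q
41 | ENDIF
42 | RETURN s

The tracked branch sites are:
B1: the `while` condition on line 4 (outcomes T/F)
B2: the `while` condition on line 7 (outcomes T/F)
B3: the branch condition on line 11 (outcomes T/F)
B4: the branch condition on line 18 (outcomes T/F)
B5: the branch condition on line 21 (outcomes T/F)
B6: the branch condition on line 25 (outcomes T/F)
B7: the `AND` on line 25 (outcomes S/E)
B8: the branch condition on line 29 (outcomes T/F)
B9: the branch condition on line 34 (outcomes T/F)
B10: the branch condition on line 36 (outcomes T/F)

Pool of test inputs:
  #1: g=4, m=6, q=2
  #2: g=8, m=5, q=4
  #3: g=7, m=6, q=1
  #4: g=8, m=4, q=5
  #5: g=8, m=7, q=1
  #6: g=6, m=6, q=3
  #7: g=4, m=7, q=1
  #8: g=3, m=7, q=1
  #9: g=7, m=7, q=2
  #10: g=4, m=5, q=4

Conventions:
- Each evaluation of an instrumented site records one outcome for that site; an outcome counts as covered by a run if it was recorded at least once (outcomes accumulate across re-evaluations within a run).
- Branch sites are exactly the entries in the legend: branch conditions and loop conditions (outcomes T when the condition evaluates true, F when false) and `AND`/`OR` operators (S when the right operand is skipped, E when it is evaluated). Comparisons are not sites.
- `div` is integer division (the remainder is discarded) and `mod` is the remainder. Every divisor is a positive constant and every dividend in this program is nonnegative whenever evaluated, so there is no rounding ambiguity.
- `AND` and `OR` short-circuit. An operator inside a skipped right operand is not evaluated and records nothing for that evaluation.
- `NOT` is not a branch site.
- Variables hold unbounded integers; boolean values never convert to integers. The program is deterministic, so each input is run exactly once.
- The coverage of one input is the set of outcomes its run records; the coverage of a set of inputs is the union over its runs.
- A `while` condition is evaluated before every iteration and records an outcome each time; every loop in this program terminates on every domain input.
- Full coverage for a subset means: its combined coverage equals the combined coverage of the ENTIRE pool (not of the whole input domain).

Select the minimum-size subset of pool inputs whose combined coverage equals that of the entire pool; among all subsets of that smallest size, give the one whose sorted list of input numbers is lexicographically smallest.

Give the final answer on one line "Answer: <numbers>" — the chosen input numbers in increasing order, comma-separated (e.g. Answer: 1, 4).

test 1 (g=4, m=6, q=2) fires B1->F, B2->T, B2->T, B2->T, B2->T, B2->F, B3->T, B4->T, B7->E, B6->T, B8->F, B9->T, B10->F; hits B1=F, B2=T, B2=F, B3=T, B4=T, B6=T, B7=E, B8=F, B9=T, B10=F
test 2 (g=8, m=5, q=4) fires B1->T, B1->F, B2->F, B3->F, B4->F, B5->T, B7->S, B6->F, B8->F, B9->F; hits B1=T, B1=F, B2=F, B3=F, B4=F, B5=T, B6=F, B7=S, B8=F, B9=F
test 3 (g=7, m=6, q=1) fires B1->F, B2->T, B2->T, B2->F, B3->T, B4->T, B7->S, B6->F, B8->F, B9->F; hits B1=F, B2=T, B2=F, B3=T, B4=T, B6=F, B7=S, B8=F, B9=F
test 4 (g=8, m=4, q=5) fires B1->T, B1->F, B2->F, B3->F, B4->F, B5->T, B7->S, B6->F, B8->T, B9->F; hits B1=T, B1=F, B2=F, B3=F, B4=F, B5=T, B6=F, B7=S, B8=T, B9=F
test 5 (g=8, m=7, q=1) fires B1->F, B2->T, B2->F, B3->F, B4->T, B7->S, B6->F, B8->F, B9->F; hits B1=F, B2=T, B2=F, B3=F, B4=T, B6=F, B7=S, B8=F, B9=F
test 6 (g=6, m=6, q=3) fires B1->F, B2->T, B2->F, B3->T, B4->F, B5->F, B7->E, B6->T, B8->T, B9->F; hits B1=F, B2=T, B2=F, B3=T, B4=F, B5=F, B6=T, B7=E, B8=T, B9=F
test 7 (g=4, m=7, q=1) fires B1->F, B2->T, B2->T, B2->T, B2->T, B2->T, B2->F, B3->T, B4->T, B7->E, B6->T, B8->F, B9->T, B10->T; hits B1=F, B2=T, B2=F, B3=T, B4=T, B6=T, B7=E, B8=F, B9=T, B10=T
test 8 (g=3, m=7, q=1) fires B1->F, B2->T, B2->T, B2->T, B2->T, B2->T, B2->T, B2->F, B3->T, B4->T, B7->E, B6->T, B8->F, B9->F; hits B1=F, B2=T, B2=F, B3=T, B4=T, B6=T, B7=E, B8=F, B9=F
test 9 (g=7, m=7, q=2) fires B1->F, B2->T, B2->F, B3->F, B4->T, B7->S, B6->F, B8->F, B9->F; hits B1=F, B2=T, B2=F, B3=F, B4=T, B6=F, B7=S, B8=F, B9=F
test 10 (g=4, m=5, q=4) fires B1->T, B1->F, B2->T, B2->T, B2->F, B3->T, B4->F, B5->T, B7->E, B6->T, B8->F, B9->T, B10->F; hits B1=T, B1=F, B2=T, B2=F, B3=T, B4=F, B5=T, B6=T, B7=E, B8=F, B9=T, B10=F
pool-wide coverage (20 outcomes): B1=T, B1=F, B2=T, B2=F, B3=T, B3=F, B4=T, B4=F, B5=T, B5=F, B6=T, B6=F, B7=S, B7=E, B8=T, B8=F, B9=T, B9=F, B10=T, B10=F
every size-1 subset falls short of the 20 outcomes (best: 12/20)
every size-2 subset falls short of the 20 outcomes (best: 18/20)
every size-3 subset falls short of the 20 outcomes (best: 19/20)
size 4: inputs {1, 2, 6, 7} cover all 20 outcomes, and no lexicographically smaller subset of this size does

Answer: 1, 2, 6, 7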